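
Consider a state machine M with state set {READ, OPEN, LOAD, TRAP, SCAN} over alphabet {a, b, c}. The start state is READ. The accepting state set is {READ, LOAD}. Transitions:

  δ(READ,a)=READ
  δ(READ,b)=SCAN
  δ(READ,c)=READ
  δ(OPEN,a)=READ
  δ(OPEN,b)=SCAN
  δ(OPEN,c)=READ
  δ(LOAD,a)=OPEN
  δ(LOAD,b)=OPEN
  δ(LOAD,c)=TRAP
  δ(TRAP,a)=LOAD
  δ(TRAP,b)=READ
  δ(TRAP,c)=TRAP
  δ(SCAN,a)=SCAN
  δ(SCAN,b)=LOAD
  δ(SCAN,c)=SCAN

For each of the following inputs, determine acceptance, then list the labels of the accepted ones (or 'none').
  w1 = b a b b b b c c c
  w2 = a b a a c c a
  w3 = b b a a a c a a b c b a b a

w1:
  start at READ
  read 'b': READ → SCAN
  read 'a': SCAN → SCAN
  read 'b': SCAN → LOAD
  read 'b': LOAD → OPEN
  read 'b': OPEN → SCAN
  read 'b': SCAN → LOAD
  read 'c': LOAD → TRAP
  read 'c': TRAP → TRAP
  read 'c': TRAP → TRAP
  end TRAP, rejected
w2:
  start at READ
  read 'a': READ → READ
  read 'b': READ → SCAN
  read 'a': SCAN → SCAN
  read 'a': SCAN → SCAN
  read 'c': SCAN → SCAN
  read 'c': SCAN → SCAN
  read 'a': SCAN → SCAN
  end SCAN, rejected
w3:
  start at READ
  read 'b': READ → SCAN
  read 'b': SCAN → LOAD
  read 'a': LOAD → OPEN
  read 'a': OPEN → READ
  read 'a': READ → READ
  read 'c': READ → READ
  read 'a': READ → READ
  read 'a': READ → READ
  read 'b': READ → SCAN
  read 'c': SCAN → SCAN
  read 'b': SCAN → LOAD
  read 'a': LOAD → OPEN
  read 'b': OPEN → SCAN
  read 'a': SCAN → SCAN
  end SCAN, rejected

none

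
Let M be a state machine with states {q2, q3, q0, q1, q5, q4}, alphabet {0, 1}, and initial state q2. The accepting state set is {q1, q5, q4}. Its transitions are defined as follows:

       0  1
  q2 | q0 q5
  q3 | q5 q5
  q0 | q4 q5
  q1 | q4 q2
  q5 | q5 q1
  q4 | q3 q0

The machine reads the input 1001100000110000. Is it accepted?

Trace: q2 -1-> q5 -0-> q5 -0-> q5 -1-> q1 -1-> q2 -0-> q0 -0-> q4 -0-> q3 -0-> q5 -0-> q5 -1-> q1 -1-> q2 -0-> q0 -0-> q4 -0-> q3 -0-> q5
End state q5 is accepting.

Yes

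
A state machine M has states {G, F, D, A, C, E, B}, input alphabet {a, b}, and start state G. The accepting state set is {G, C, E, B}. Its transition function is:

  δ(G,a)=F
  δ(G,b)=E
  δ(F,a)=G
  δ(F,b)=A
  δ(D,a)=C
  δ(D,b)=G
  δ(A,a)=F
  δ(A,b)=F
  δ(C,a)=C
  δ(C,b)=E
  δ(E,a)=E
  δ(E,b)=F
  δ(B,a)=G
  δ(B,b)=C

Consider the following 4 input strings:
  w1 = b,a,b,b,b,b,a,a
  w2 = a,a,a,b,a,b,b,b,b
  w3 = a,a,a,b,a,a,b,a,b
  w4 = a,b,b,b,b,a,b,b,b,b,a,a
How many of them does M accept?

w1:
  start at G
  read 'b': G → E
  read 'a': E → E
  read 'b': E → F
  read 'b': F → A
  read 'b': A → F
  read 'b': F → A
  read 'a': A → F
  read 'a': F → G
  end G, accepted
w2:
  start at G
  read 'a': G → F
  read 'a': F → G
  read 'a': G → F
  read 'b': F → A
  read 'a': A → F
  read 'b': F → A
  read 'b': A → F
  read 'b': F → A
  read 'b': A → F
  end F, rejected
w3:
  start at G
  read 'a': G → F
  read 'a': F → G
  read 'a': G → F
  read 'b': F → A
  read 'a': A → F
  read 'a': F → G
  read 'b': G → E
  read 'a': E → E
  read 'b': E → F
  end F, rejected
w4:
  start at G
  read 'a': G → F
  read 'b': F → A
  read 'b': A → F
  read 'b': F → A
  read 'b': A → F
  read 'a': F → G
  read 'b': G → E
  read 'b': E → F
  read 'b': F → A
  read 'b': A → F
  read 'a': F → G
  read 'a': G → F
  end F, rejected

1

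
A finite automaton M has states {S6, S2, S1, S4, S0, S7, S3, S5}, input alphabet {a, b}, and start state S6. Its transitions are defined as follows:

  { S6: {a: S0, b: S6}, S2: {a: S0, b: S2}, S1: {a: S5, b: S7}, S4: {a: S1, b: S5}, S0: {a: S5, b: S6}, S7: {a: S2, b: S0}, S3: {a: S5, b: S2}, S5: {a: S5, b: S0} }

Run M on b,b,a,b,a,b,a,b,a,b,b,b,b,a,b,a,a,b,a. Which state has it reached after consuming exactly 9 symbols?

S0

Trace: S6 -b-> S6 -b-> S6 -a-> S0 -b-> S6 -a-> S0 -b-> S6 -a-> S0 -b-> S6 -a-> S0
After 9 symbols: S0.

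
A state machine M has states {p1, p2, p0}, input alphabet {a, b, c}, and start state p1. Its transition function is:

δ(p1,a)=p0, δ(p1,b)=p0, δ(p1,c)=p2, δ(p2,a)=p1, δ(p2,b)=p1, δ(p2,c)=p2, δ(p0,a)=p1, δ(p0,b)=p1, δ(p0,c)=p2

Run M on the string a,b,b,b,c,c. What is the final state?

start at p1
read 'a': p1 → p0
read 'b': p0 → p1
read 'b': p1 → p0
read 'b': p0 → p1
read 'c': p1 → p2
read 'c': p2 → p2

p2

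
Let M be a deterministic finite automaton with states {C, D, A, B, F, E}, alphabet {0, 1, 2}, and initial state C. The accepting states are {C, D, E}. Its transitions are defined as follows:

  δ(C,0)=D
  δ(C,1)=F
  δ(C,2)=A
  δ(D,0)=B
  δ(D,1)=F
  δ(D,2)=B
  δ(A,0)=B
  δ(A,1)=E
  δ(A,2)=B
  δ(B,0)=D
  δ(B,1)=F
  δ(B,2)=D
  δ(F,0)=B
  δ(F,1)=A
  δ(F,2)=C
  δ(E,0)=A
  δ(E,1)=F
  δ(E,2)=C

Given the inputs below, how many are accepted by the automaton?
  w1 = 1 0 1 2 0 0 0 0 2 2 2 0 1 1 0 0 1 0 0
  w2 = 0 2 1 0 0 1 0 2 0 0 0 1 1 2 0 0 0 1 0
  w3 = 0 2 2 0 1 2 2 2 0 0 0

2

w1: C → F → B → F → C → D → B → D → B → D → B → D → B → F → A → B → D → F → B → D  → end D, accepted
w2: C → D → B → F → B → D → F → B → D → B → D → B → F → A → B → D → B → D → F → B  → end B, rejected
w3: C → D → B → D → B → F → C → A → B → D → B → D  → end D, accepted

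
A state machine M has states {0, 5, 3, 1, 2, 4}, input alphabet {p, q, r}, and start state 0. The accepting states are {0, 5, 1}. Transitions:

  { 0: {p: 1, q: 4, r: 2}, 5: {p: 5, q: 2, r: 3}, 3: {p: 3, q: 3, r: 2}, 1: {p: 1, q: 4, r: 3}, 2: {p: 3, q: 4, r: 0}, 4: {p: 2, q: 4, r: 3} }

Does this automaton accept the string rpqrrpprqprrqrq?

No

Trace: 0 -r-> 2 -p-> 3 -q-> 3 -r-> 2 -r-> 0 -p-> 1 -p-> 1 -r-> 3 -q-> 3 -p-> 3 -r-> 2 -r-> 0 -q-> 4 -r-> 3 -q-> 3
End state 3 is not accepting.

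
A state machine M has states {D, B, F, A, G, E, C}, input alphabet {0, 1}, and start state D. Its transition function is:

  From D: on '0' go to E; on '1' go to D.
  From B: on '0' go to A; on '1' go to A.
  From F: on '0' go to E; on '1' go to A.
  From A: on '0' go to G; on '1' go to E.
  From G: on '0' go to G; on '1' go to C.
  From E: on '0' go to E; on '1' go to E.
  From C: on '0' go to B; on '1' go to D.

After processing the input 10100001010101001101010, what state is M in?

E

start at D
read '1': D → D
read '0': D → E
read '1': E → E
read '0': E → E
read '0': E → E
read '0': E → E
read '0': E → E
read '1': E → E
read '0': E → E
read '1': E → E
read '0': E → E
read '1': E → E
read '0': E → E
read '1': E → E
read '0': E → E
read '0': E → E
read '1': E → E
read '1': E → E
read '0': E → E
read '1': E → E
read '0': E → E
read '1': E → E
read '0': E → E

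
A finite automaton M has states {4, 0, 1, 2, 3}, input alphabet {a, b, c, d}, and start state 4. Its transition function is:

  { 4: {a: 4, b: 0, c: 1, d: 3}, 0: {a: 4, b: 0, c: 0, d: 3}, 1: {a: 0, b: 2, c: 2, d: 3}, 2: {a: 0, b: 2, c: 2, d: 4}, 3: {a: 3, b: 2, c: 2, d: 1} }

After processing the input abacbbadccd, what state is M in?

4 → 4 → 0 → 4 → 1 → 2 → 2 → 0 → 3 → 2 → 2 → 4

4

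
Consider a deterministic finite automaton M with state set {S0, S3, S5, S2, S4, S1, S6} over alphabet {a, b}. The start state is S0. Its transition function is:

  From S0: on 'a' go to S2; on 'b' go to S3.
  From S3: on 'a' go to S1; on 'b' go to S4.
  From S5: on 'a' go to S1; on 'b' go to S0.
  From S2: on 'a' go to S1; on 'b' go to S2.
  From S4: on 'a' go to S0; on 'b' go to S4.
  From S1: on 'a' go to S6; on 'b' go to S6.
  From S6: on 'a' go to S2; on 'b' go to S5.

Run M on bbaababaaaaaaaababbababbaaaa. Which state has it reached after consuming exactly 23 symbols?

S2

start at S0
read 'b': S0 → S3
read 'b': S3 → S4
read 'a': S4 → S0
read 'a': S0 → S2
read 'b': S2 → S2
read 'a': S2 → S1
read 'b': S1 → S6
read 'a': S6 → S2
read 'a': S2 → S1
read 'a': S1 → S6
read 'a': S6 → S2
read 'a': S2 → S1
read 'a': S1 → S6
read 'a': S6 → S2
read 'a': S2 → S1
read 'b': S1 → S6
read 'a': S6 → S2
read 'b': S2 → S2
read 'b': S2 → S2
read 'a': S2 → S1
read 'b': S1 → S6
read 'a': S6 → S2
read 'b': S2 → S2
After 23 symbols: S2.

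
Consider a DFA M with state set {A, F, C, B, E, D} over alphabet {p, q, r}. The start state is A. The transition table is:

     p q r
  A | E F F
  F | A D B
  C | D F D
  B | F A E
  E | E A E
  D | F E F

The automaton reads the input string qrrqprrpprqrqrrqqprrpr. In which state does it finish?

B

A → F → B → E → A → E → E → E → E → E → E → A → F → D → F → B → A → F → A → F → B → F → B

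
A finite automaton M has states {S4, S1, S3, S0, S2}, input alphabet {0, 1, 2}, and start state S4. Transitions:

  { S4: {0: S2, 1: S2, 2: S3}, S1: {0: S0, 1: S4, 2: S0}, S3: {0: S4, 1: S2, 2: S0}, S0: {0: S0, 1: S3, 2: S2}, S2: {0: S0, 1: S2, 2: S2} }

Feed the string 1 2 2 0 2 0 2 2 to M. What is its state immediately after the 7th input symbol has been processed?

Trace: S4 -1-> S2 -2-> S2 -2-> S2 -0-> S0 -2-> S2 -0-> S0 -2-> S2
After 7 symbols: S2.

S2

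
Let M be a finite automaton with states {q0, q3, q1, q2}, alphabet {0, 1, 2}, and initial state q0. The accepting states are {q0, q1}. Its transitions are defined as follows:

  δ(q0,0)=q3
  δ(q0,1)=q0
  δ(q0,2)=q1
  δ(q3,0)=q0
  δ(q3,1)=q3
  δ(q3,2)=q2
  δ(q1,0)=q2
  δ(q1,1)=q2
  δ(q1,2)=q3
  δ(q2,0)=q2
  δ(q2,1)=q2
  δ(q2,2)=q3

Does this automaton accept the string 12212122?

No

q0 → q0 → q1 → q3 → q3 → q2 → q2 → q3 → q2
End state q2 is not accepting.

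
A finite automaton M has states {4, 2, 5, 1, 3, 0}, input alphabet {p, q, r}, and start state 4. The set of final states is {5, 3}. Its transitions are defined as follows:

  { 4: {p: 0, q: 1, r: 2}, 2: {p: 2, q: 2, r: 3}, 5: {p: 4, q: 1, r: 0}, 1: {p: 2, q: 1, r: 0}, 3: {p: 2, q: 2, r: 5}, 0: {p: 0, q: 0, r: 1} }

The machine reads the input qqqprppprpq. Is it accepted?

No

Trace: 4 -q-> 1 -q-> 1 -q-> 1 -p-> 2 -r-> 3 -p-> 2 -p-> 2 -p-> 2 -r-> 3 -p-> 2 -q-> 2
End state 2 is not accepting.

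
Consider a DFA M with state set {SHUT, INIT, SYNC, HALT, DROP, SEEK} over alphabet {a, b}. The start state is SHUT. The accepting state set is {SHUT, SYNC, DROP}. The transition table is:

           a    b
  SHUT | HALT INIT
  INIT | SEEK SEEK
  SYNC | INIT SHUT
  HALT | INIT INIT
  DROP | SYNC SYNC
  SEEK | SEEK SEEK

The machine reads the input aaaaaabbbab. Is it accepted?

No

SHUT → HALT → INIT → SEEK → SEEK → SEEK → SEEK → SEEK → SEEK → SEEK → SEEK → SEEK
End state SEEK is not accepting.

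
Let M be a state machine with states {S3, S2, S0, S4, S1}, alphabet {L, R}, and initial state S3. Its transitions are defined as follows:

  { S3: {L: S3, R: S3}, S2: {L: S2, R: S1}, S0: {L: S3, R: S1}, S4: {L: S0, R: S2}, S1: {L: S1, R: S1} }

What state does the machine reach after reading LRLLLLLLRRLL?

S3

Trace: S3 -L-> S3 -R-> S3 -L-> S3 -L-> S3 -L-> S3 -L-> S3 -L-> S3 -L-> S3 -R-> S3 -R-> S3 -L-> S3 -L-> S3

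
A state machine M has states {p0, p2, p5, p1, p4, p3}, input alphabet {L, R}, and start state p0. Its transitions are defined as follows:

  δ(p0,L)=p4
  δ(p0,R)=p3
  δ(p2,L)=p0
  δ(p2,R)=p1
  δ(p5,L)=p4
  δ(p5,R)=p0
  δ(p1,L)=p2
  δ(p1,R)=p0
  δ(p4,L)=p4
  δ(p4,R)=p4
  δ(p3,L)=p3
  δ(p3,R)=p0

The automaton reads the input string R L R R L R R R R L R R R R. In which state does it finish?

p3

Trace: p0 -R-> p3 -L-> p3 -R-> p0 -R-> p3 -L-> p3 -R-> p0 -R-> p3 -R-> p0 -R-> p3 -L-> p3 -R-> p0 -R-> p3 -R-> p0 -R-> p3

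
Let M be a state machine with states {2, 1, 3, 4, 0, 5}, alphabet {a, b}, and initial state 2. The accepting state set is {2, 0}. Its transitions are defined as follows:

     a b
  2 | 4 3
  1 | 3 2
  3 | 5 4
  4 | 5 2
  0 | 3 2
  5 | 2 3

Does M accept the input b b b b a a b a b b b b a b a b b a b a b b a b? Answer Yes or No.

No

start at 2
read 'b': 2 → 3
read 'b': 3 → 4
read 'b': 4 → 2
read 'b': 2 → 3
read 'a': 3 → 5
read 'a': 5 → 2
read 'b': 2 → 3
read 'a': 3 → 5
read 'b': 5 → 3
read 'b': 3 → 4
read 'b': 4 → 2
read 'b': 2 → 3
read 'a': 3 → 5
read 'b': 5 → 3
read 'a': 3 → 5
read 'b': 5 → 3
read 'b': 3 → 4
read 'a': 4 → 5
read 'b': 5 → 3
read 'a': 3 → 5
read 'b': 5 → 3
read 'b': 3 → 4
read 'a': 4 → 5
read 'b': 5 → 3
End state 3 is not accepting.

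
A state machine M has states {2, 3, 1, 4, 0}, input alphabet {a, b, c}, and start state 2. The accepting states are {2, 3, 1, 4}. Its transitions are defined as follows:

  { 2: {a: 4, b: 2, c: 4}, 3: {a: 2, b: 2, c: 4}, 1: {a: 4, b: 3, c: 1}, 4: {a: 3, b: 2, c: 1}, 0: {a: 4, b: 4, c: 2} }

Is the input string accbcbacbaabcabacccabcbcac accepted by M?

Trace: 2 -a-> 4 -c-> 1 -c-> 1 -b-> 3 -c-> 4 -b-> 2 -a-> 4 -c-> 1 -b-> 3 -a-> 2 -a-> 4 -b-> 2 -c-> 4 -a-> 3 -b-> 2 -a-> 4 -c-> 1 -c-> 1 -c-> 1 -a-> 4 -b-> 2 -c-> 4 -b-> 2 -c-> 4 -a-> 3 -c-> 4
End state 4 is accepting.

Yes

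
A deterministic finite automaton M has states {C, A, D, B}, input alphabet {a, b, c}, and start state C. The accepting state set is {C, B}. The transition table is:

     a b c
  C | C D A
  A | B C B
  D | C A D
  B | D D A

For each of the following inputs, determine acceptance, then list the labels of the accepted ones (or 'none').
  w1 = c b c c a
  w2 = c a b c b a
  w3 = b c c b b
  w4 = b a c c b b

w1: Trace: C -c-> A -b-> C -c-> A -c-> B -a-> D  → end D, rejected
w2: Trace: C -c-> A -a-> B -b-> D -c-> D -b-> A -a-> B  → end B, accepted
w3: Trace: C -b-> D -c-> D -c-> D -b-> A -b-> C  → end C, accepted
w4: Trace: C -b-> D -a-> C -c-> A -c-> B -b-> D -b-> A  → end A, rejected

w2, w3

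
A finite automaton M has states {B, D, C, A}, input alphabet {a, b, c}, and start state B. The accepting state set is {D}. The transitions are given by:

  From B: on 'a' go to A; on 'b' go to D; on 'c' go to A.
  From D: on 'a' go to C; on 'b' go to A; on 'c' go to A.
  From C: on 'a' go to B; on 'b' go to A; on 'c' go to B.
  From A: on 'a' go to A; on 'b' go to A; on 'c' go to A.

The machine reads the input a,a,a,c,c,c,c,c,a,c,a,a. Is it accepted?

Trace: B -a-> A -a-> A -a-> A -c-> A -c-> A -c-> A -c-> A -c-> A -a-> A -c-> A -a-> A -a-> A
End state A is not accepting.

No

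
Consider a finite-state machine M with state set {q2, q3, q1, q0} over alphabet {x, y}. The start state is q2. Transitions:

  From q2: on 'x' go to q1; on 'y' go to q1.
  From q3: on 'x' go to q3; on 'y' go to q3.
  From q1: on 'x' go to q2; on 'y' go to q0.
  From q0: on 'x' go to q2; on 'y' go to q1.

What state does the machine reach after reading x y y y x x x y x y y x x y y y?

start at q2
read 'x': q2 → q1
read 'y': q1 → q0
read 'y': q0 → q1
read 'y': q1 → q0
read 'x': q0 → q2
read 'x': q2 → q1
read 'x': q1 → q2
read 'y': q2 → q1
read 'x': q1 → q2
read 'y': q2 → q1
read 'y': q1 → q0
read 'x': q0 → q2
read 'x': q2 → q1
read 'y': q1 → q0
read 'y': q0 → q1
read 'y': q1 → q0

q0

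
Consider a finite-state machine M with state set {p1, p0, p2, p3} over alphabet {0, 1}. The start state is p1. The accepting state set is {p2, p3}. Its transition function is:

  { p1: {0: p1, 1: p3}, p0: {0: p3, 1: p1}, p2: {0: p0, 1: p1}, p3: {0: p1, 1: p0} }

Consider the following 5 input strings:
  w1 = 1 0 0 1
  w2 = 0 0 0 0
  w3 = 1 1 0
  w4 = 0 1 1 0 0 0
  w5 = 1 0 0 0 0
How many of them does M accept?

2

w1: p1 → p3 → p1 → p1 → p3  → end p3, accepted
w2: p1 → p1 → p1 → p1 → p1  → end p1, rejected
w3: p1 → p3 → p0 → p3  → end p3, accepted
w4: p1 → p1 → p3 → p0 → p3 → p1 → p1  → end p1, rejected
w5: p1 → p3 → p1 → p1 → p1 → p1  → end p1, rejected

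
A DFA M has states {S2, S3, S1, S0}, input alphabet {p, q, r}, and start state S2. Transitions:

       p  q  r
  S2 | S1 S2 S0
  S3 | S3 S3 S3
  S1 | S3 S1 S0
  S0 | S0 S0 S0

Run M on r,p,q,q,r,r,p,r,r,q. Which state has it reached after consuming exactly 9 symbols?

start at S2
read 'r': S2 → S0
read 'p': S0 → S0
read 'q': S0 → S0
read 'q': S0 → S0
read 'r': S0 → S0
read 'r': S0 → S0
read 'p': S0 → S0
read 'r': S0 → S0
read 'r': S0 → S0
After 9 symbols: S0.

S0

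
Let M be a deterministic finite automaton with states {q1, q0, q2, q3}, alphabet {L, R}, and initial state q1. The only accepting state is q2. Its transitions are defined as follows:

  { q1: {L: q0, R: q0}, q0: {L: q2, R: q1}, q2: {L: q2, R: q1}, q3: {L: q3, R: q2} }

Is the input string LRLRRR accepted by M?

q1 → q0 → q1 → q0 → q1 → q0 → q1
End state q1 is not accepting.

No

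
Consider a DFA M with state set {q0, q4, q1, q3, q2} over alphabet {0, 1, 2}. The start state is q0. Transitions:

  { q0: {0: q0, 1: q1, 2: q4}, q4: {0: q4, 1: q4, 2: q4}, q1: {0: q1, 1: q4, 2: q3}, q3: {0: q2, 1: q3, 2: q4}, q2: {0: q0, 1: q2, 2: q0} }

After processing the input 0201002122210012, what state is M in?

q4

Trace: q0 -0-> q0 -2-> q4 -0-> q4 -1-> q4 -0-> q4 -0-> q4 -2-> q4 -1-> q4 -2-> q4 -2-> q4 -2-> q4 -1-> q4 -0-> q4 -0-> q4 -1-> q4 -2-> q4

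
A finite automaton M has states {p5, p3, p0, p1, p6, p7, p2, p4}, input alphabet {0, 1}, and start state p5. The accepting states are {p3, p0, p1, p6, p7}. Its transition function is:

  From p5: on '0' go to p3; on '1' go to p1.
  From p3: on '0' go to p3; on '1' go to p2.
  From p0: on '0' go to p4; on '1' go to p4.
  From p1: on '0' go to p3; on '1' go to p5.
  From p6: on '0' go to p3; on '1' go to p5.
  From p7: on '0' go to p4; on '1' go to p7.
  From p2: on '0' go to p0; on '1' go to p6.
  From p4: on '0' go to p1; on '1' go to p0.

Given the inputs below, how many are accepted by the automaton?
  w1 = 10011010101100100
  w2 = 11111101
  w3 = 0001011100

1

w1:
  start at p5
  read '1': p5 → p1
  read '0': p1 → p3
  read '0': p3 → p3
  read '1': p3 → p2
  read '1': p2 → p6
  read '0': p6 → p3
  read '1': p3 → p2
  read '0': p2 → p0
  read '1': p0 → p4
  read '0': p4 → p1
  read '1': p1 → p5
  read '1': p5 → p1
  read '0': p1 → p3
  read '0': p3 → p3
  read '1': p3 → p2
  read '0': p2 → p0
  read '0': p0 → p4
  end p4, rejected
w2:
  start at p5
  read '1': p5 → p1
  read '1': p1 → p5
  read '1': p5 → p1
  read '1': p1 → p5
  read '1': p5 → p1
  read '1': p1 → p5
  read '0': p5 → p3
  read '1': p3 → p2
  end p2, rejected
w3:
  start at p5
  read '0': p5 → p3
  read '0': p3 → p3
  read '0': p3 → p3
  read '1': p3 → p2
  read '0': p2 → p0
  read '1': p0 → p4
  read '1': p4 → p0
  read '1': p0 → p4
  read '0': p4 → p1
  read '0': p1 → p3
  end p3, accepted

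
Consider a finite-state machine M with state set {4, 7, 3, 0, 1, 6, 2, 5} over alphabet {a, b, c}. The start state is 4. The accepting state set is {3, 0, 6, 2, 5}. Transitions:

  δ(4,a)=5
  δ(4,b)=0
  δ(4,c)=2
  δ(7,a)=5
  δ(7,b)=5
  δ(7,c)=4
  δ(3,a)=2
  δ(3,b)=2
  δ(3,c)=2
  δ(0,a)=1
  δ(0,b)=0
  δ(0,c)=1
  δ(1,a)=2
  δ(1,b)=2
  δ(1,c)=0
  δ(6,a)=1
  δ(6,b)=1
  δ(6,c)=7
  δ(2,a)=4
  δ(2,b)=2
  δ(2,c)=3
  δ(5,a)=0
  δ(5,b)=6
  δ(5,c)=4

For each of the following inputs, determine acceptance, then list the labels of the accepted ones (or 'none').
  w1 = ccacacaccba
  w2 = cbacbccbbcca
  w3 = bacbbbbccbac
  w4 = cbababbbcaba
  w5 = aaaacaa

w3

w1:
  start at 4
  read 'c': 4 → 2
  read 'c': 2 → 3
  read 'a': 3 → 2
  read 'c': 2 → 3
  read 'a': 3 → 2
  read 'c': 2 → 3
  read 'a': 3 → 2
  read 'c': 2 → 3
  read 'c': 3 → 2
  read 'b': 2 → 2
  read 'a': 2 → 4
  end 4, rejected
w2:
  start at 4
  read 'c': 4 → 2
  read 'b': 2 → 2
  read 'a': 2 → 4
  read 'c': 4 → 2
  read 'b': 2 → 2
  read 'c': 2 → 3
  read 'c': 3 → 2
  read 'b': 2 → 2
  read 'b': 2 → 2
  read 'c': 2 → 3
  read 'c': 3 → 2
  read 'a': 2 → 4
  end 4, rejected
w3:
  start at 4
  read 'b': 4 → 0
  read 'a': 0 → 1
  read 'c': 1 → 0
  read 'b': 0 → 0
  read 'b': 0 → 0
  read 'b': 0 → 0
  read 'b': 0 → 0
  read 'c': 0 → 1
  read 'c': 1 → 0
  read 'b': 0 → 0
  read 'a': 0 → 1
  read 'c': 1 → 0
  end 0, accepted
w4:
  start at 4
  read 'c': 4 → 2
  read 'b': 2 → 2
  read 'a': 2 → 4
  read 'b': 4 → 0
  read 'a': 0 → 1
  read 'b': 1 → 2
  read 'b': 2 → 2
  read 'b': 2 → 2
  read 'c': 2 → 3
  read 'a': 3 → 2
  read 'b': 2 → 2
  read 'a': 2 → 4
  end 4, rejected
w5:
  start at 4
  read 'a': 4 → 5
  read 'a': 5 → 0
  read 'a': 0 → 1
  read 'a': 1 → 2
  read 'c': 2 → 3
  read 'a': 3 → 2
  read 'a': 2 → 4
  end 4, rejected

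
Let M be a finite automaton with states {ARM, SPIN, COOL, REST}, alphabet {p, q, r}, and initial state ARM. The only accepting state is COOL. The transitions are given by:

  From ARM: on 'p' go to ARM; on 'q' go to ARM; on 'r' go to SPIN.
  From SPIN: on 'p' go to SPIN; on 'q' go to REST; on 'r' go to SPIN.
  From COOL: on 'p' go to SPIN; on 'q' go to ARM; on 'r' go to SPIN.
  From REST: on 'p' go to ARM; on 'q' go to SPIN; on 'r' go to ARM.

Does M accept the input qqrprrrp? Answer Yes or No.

No

start at ARM
read 'q': ARM → ARM
read 'q': ARM → ARM
read 'r': ARM → SPIN
read 'p': SPIN → SPIN
read 'r': SPIN → SPIN
read 'r': SPIN → SPIN
read 'r': SPIN → SPIN
read 'p': SPIN → SPIN
End state SPIN is not accepting.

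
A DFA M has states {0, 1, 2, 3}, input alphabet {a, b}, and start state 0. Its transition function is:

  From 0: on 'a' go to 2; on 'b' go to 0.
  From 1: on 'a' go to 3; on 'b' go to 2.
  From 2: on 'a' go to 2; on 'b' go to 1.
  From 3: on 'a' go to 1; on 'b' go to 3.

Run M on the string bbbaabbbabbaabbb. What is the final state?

3

Trace: 0 -b-> 0 -b-> 0 -b-> 0 -a-> 2 -a-> 2 -b-> 1 -b-> 2 -b-> 1 -a-> 3 -b-> 3 -b-> 3 -a-> 1 -a-> 3 -b-> 3 -b-> 3 -b-> 3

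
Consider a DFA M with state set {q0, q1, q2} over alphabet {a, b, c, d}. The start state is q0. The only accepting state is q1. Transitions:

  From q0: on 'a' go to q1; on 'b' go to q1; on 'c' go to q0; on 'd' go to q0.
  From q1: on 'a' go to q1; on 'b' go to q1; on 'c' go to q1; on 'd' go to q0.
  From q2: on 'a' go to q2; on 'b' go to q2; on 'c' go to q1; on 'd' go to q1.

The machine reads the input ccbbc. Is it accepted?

Yes

Trace: q0 -c-> q0 -c-> q0 -b-> q1 -b-> q1 -c-> q1
End state q1 is accepting.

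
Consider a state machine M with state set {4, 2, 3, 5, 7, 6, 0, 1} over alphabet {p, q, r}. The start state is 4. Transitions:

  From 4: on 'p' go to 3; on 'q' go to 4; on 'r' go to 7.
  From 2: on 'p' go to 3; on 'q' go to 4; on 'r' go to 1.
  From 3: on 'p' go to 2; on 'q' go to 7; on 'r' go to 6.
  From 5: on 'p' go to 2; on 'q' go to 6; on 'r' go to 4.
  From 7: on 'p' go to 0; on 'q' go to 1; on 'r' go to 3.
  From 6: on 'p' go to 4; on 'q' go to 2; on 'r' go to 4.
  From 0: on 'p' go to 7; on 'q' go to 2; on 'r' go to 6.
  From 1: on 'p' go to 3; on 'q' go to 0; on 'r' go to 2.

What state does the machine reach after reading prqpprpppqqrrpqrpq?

4 → 3 → 6 → 2 → 3 → 2 → 1 → 3 → 2 → 3 → 7 → 1 → 2 → 1 → 3 → 7 → 3 → 2 → 4

4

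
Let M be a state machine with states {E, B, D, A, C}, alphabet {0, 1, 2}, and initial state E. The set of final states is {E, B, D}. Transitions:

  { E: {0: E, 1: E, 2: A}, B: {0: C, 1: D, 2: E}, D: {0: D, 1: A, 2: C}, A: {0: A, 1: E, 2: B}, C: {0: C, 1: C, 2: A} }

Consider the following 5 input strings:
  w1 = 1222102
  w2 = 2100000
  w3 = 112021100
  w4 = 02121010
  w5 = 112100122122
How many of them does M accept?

2

w1:
  start at E
  read '1': E → E
  read '2': E → A
  read '2': A → B
  read '2': B → E
  read '1': E → E
  read '0': E → E
  read '2': E → A
  end A, rejected
w2:
  start at E
  read '2': E → A
  read '1': A → E
  read '0': E → E
  read '0': E → E
  read '0': E → E
  read '0': E → E
  read '0': E → E
  end E, accepted
w3:
  start at E
  read '1': E → E
  read '1': E → E
  read '2': E → A
  read '0': A → A
  read '2': A → B
  read '1': B → D
  read '1': D → A
  read '0': A → A
  read '0': A → A
  end A, rejected
w4:
  start at E
  read '0': E → E
  read '2': E → A
  read '1': A → E
  read '2': E → A
  read '1': A → E
  read '0': E → E
  read '1': E → E
  read '0': E → E
  end E, accepted
w5:
  start at E
  read '1': E → E
  read '1': E → E
  read '2': E → A
  read '1': A → E
  read '0': E → E
  read '0': E → E
  read '1': E → E
  read '2': E → A
  read '2': A → B
  read '1': B → D
  read '2': D → C
  read '2': C → A
  end A, rejected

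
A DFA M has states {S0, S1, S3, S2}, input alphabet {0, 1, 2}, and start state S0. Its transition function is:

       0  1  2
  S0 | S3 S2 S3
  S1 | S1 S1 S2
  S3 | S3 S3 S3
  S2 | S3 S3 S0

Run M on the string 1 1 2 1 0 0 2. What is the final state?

Trace: S0 -1-> S2 -1-> S3 -2-> S3 -1-> S3 -0-> S3 -0-> S3 -2-> S3

S3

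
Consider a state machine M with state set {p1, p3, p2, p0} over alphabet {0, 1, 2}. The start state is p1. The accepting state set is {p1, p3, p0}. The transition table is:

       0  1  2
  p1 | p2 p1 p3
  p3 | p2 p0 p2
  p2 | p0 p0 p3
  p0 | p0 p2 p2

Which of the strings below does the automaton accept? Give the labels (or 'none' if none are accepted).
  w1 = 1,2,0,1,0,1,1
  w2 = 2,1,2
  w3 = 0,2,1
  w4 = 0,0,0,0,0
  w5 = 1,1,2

w1, w3, w4, w5

w1: Trace: p1 -1-> p1 -2-> p3 -0-> p2 -1-> p0 -0-> p0 -1-> p2 -1-> p0  → end p0, accepted
w2: Trace: p1 -2-> p3 -1-> p0 -2-> p2  → end p2, rejected
w3: Trace: p1 -0-> p2 -2-> p3 -1-> p0  → end p0, accepted
w4: Trace: p1 -0-> p2 -0-> p0 -0-> p0 -0-> p0 -0-> p0  → end p0, accepted
w5: Trace: p1 -1-> p1 -1-> p1 -2-> p3  → end p3, accepted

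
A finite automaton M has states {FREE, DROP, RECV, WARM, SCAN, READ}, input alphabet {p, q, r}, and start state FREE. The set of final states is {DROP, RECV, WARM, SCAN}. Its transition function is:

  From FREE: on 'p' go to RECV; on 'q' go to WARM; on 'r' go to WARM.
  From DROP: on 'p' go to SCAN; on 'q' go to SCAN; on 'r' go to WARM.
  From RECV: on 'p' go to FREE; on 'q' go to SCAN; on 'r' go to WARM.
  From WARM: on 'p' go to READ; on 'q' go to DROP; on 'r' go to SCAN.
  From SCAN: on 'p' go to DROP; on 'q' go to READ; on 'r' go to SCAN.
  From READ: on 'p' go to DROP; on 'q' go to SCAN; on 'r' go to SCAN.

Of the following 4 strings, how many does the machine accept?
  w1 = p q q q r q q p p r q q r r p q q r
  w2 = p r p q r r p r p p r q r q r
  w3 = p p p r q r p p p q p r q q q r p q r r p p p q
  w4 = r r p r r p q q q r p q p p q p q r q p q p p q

3

w1: Trace: FREE -p-> RECV -q-> SCAN -q-> READ -q-> SCAN -r-> SCAN -q-> READ -q-> SCAN -p-> DROP -p-> SCAN -r-> SCAN -q-> READ -q-> SCAN -r-> SCAN -r-> SCAN -p-> DROP -q-> SCAN -q-> READ -r-> SCAN  → end SCAN, accepted
w2: Trace: FREE -p-> RECV -r-> WARM -p-> READ -q-> SCAN -r-> SCAN -r-> SCAN -p-> DROP -r-> WARM -p-> READ -p-> DROP -r-> WARM -q-> DROP -r-> WARM -q-> DROP -r-> WARM  → end WARM, accepted
w3: Trace: FREE -p-> RECV -p-> FREE -p-> RECV -r-> WARM -q-> DROP -r-> WARM -p-> READ -p-> DROP -p-> SCAN -q-> READ -p-> DROP -r-> WARM -q-> DROP -q-> SCAN -q-> READ -r-> SCAN -p-> DROP -q-> SCAN -r-> SCAN -r-> SCAN -p-> DROP -p-> SCAN -p-> DROP -q-> SCAN  → end SCAN, accepted
w4: Trace: FREE -r-> WARM -r-> SCAN -p-> DROP -r-> WARM -r-> SCAN -p-> DROP -q-> SCAN -q-> READ -q-> SCAN -r-> SCAN -p-> DROP -q-> SCAN -p-> DROP -p-> SCAN -q-> READ -p-> DROP -q-> SCAN -r-> SCAN -q-> READ -p-> DROP -q-> SCAN -p-> DROP -p-> SCAN -q-> READ  → end READ, rejected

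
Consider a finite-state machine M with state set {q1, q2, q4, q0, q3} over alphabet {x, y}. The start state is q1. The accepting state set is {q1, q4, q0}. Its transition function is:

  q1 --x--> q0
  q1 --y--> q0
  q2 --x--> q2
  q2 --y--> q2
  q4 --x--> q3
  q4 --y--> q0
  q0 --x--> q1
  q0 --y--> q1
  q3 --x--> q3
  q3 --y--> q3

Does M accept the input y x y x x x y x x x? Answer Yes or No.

Yes

start at q1
read 'y': q1 → q0
read 'x': q0 → q1
read 'y': q1 → q0
read 'x': q0 → q1
read 'x': q1 → q0
read 'x': q0 → q1
read 'y': q1 → q0
read 'x': q0 → q1
read 'x': q1 → q0
read 'x': q0 → q1
End state q1 is accepting.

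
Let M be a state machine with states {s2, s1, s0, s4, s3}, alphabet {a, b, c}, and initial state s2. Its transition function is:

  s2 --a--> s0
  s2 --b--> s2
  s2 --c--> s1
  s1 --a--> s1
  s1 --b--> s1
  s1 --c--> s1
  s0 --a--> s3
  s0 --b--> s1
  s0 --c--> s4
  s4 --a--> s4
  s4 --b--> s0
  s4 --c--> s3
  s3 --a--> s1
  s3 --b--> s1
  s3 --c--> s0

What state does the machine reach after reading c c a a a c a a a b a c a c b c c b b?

s1

s2 → s1 → s1 → s1 → s1 → s1 → s1 → s1 → s1 → s1 → s1 → s1 → s1 → s1 → s1 → s1 → s1 → s1 → s1 → s1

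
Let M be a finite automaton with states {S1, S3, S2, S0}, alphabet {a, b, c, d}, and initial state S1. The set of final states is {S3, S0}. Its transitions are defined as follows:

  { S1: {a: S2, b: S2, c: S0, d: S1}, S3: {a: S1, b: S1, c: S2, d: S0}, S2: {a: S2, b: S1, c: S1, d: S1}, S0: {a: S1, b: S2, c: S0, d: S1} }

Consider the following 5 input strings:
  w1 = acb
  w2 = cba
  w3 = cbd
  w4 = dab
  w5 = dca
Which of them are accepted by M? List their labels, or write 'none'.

none

w1:
  start at S1
  read 'a': S1 → S2
  read 'c': S2 → S1
  read 'b': S1 → S2
  end S2, rejected
w2:
  start at S1
  read 'c': S1 → S0
  read 'b': S0 → S2
  read 'a': S2 → S2
  end S2, rejected
w3:
  start at S1
  read 'c': S1 → S0
  read 'b': S0 → S2
  read 'd': S2 → S1
  end S1, rejected
w4:
  start at S1
  read 'd': S1 → S1
  read 'a': S1 → S2
  read 'b': S2 → S1
  end S1, rejected
w5:
  start at S1
  read 'd': S1 → S1
  read 'c': S1 → S0
  read 'a': S0 → S1
  end S1, rejected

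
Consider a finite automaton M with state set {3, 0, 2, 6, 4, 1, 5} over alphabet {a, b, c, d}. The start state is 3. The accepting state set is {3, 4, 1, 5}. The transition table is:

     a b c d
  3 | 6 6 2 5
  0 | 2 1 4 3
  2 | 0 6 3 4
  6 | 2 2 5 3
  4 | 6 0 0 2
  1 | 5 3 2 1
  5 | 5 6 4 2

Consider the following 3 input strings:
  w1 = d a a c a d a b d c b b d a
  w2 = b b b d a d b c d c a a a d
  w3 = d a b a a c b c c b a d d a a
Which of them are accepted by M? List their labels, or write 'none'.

w1: Trace: 3 -d-> 5 -a-> 5 -a-> 5 -c-> 4 -a-> 6 -d-> 3 -a-> 6 -b-> 2 -d-> 4 -c-> 0 -b-> 1 -b-> 3 -d-> 5 -a-> 5  → end 5, accepted
w2: Trace: 3 -b-> 6 -b-> 2 -b-> 6 -d-> 3 -a-> 6 -d-> 3 -b-> 6 -c-> 5 -d-> 2 -c-> 3 -a-> 6 -a-> 2 -a-> 0 -d-> 3  → end 3, accepted
w3: Trace: 3 -d-> 5 -a-> 5 -b-> 6 -a-> 2 -a-> 0 -c-> 4 -b-> 0 -c-> 4 -c-> 0 -b-> 1 -a-> 5 -d-> 2 -d-> 4 -a-> 6 -a-> 2  → end 2, rejected

w1, w2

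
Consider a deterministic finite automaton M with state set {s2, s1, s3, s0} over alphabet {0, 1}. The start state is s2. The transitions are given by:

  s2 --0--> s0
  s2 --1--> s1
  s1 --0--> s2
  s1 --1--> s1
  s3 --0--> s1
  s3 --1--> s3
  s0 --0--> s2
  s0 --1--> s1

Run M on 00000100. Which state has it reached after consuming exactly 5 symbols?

s0

s2 → s0 → s2 → s0 → s2 → s0
After 5 symbols: s0.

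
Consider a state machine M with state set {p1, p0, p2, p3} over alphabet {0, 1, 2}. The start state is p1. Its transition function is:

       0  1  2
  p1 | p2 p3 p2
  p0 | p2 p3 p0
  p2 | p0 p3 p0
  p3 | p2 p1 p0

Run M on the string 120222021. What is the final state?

p3

start at p1
read '1': p1 → p3
read '2': p3 → p0
read '0': p0 → p2
read '2': p2 → p0
read '2': p0 → p0
read '2': p0 → p0
read '0': p0 → p2
read '2': p2 → p0
read '1': p0 → p3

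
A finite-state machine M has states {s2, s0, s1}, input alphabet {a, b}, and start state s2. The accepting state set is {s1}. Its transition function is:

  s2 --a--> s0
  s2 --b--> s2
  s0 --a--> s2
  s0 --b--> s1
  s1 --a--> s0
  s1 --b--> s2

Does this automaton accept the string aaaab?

No

s2 → s0 → s2 → s0 → s2 → s2
End state s2 is not accepting.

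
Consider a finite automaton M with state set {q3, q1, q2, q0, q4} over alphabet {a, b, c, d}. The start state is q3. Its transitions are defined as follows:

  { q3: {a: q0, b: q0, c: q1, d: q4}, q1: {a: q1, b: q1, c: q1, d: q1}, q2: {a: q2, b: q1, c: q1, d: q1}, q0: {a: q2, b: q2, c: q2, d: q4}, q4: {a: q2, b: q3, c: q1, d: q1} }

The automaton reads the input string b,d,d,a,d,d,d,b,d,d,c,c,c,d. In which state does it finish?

q1

start at q3
read 'b': q3 → q0
read 'd': q0 → q4
read 'd': q4 → q1
read 'a': q1 → q1
read 'd': q1 → q1
read 'd': q1 → q1
read 'd': q1 → q1
read 'b': q1 → q1
read 'd': q1 → q1
read 'd': q1 → q1
read 'c': q1 → q1
read 'c': q1 → q1
read 'c': q1 → q1
read 'd': q1 → q1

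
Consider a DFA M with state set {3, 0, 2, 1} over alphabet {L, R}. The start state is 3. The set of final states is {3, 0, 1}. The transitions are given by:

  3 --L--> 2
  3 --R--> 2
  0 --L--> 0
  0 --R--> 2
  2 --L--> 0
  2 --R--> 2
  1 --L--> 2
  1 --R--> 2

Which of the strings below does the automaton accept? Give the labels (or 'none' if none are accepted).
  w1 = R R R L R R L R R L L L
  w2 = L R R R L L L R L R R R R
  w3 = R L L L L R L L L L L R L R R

w1:
  start at 3
  read 'R': 3 → 2
  read 'R': 2 → 2
  read 'R': 2 → 2
  read 'L': 2 → 0
  read 'R': 0 → 2
  read 'R': 2 → 2
  read 'L': 2 → 0
  read 'R': 0 → 2
  read 'R': 2 → 2
  read 'L': 2 → 0
  read 'L': 0 → 0
  read 'L': 0 → 0
  end 0, accepted
w2:
  start at 3
  read 'L': 3 → 2
  read 'R': 2 → 2
  read 'R': 2 → 2
  read 'R': 2 → 2
  read 'L': 2 → 0
  read 'L': 0 → 0
  read 'L': 0 → 0
  read 'R': 0 → 2
  read 'L': 2 → 0
  read 'R': 0 → 2
  read 'R': 2 → 2
  read 'R': 2 → 2
  read 'R': 2 → 2
  end 2, rejected
w3:
  start at 3
  read 'R': 3 → 2
  read 'L': 2 → 0
  read 'L': 0 → 0
  read 'L': 0 → 0
  read 'L': 0 → 0
  read 'R': 0 → 2
  read 'L': 2 → 0
  read 'L': 0 → 0
  read 'L': 0 → 0
  read 'L': 0 → 0
  read 'L': 0 → 0
  read 'R': 0 → 2
  read 'L': 2 → 0
  read 'R': 0 → 2
  read 'R': 2 → 2
  end 2, rejected

w1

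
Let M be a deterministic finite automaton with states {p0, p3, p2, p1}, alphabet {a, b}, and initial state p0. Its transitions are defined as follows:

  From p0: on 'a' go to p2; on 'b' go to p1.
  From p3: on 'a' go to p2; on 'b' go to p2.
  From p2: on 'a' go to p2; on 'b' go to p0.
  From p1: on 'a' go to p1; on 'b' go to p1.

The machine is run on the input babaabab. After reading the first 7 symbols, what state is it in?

p0 → p1 → p1 → p1 → p1 → p1 → p1 → p1
After 7 symbols: p1.

p1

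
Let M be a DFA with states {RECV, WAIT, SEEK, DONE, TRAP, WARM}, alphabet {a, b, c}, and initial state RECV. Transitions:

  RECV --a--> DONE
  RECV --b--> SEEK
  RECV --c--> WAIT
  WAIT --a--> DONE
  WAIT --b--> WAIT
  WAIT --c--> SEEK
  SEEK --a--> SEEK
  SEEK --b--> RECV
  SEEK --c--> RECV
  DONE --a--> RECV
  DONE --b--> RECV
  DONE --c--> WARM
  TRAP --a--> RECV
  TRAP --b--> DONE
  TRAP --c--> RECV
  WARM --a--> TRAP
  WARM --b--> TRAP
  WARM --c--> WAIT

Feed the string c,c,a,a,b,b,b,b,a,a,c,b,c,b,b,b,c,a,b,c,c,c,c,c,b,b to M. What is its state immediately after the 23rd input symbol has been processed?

WAIT

RECV → WAIT → SEEK → SEEK → SEEK → RECV → SEEK → RECV → SEEK → SEEK → SEEK → RECV → SEEK → RECV → SEEK → RECV → SEEK → RECV → DONE → RECV → WAIT → SEEK → RECV → WAIT
After 23 symbols: WAIT.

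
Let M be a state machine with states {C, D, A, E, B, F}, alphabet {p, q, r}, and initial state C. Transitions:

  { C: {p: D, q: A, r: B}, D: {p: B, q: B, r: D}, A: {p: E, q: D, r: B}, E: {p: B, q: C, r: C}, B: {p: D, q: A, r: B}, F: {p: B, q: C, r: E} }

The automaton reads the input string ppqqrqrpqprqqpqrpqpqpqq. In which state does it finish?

start at C
read 'p': C → D
read 'p': D → B
read 'q': B → A
read 'q': A → D
read 'r': D → D
read 'q': D → B
read 'r': B → B
read 'p': B → D
read 'q': D → B
read 'p': B → D
read 'r': D → D
read 'q': D → B
read 'q': B → A
read 'p': A → E
read 'q': E → C
read 'r': C → B
read 'p': B → D
read 'q': D → B
read 'p': B → D
read 'q': D → B
read 'p': B → D
read 'q': D → B
read 'q': B → A

A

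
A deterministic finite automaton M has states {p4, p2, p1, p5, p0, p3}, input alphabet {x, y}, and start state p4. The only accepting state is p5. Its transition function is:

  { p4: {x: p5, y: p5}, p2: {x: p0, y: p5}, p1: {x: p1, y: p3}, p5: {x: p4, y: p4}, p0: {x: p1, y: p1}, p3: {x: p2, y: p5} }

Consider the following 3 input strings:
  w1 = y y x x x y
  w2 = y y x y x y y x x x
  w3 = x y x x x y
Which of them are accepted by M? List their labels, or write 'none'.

w1: p4 → p5 → p4 → p5 → p4 → p5 → p4  → end p4, rejected
w2: p4 → p5 → p4 → p5 → p4 → p5 → p4 → p5 → p4 → p5 → p4  → end p4, rejected
w3: p4 → p5 → p4 → p5 → p4 → p5 → p4  → end p4, rejected

none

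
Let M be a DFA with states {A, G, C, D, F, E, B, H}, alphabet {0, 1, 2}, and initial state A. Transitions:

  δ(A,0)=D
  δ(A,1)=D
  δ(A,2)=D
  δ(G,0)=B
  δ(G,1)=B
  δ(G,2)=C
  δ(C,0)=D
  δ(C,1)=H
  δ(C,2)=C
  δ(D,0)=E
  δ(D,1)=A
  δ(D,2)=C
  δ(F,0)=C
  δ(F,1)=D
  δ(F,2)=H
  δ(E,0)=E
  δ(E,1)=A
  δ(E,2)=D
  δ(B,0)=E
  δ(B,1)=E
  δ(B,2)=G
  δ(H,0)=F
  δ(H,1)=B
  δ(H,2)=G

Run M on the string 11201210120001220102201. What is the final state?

A

Trace: A -1-> D -1-> A -2-> D -0-> E -1-> A -2-> D -1-> A -0-> D -1-> A -2-> D -0-> E -0-> E -0-> E -1-> A -2-> D -2-> C -0-> D -1-> A -0-> D -2-> C -2-> C -0-> D -1-> A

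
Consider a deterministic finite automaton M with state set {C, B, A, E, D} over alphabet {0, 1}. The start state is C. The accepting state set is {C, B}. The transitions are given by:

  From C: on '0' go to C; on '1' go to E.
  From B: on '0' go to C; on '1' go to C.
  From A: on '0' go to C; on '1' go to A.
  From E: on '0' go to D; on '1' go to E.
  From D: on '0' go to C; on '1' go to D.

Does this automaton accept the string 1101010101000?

Yes

start at C
read '1': C → E
read '1': E → E
read '0': E → D
read '1': D → D
read '0': D → C
read '1': C → E
read '0': E → D
read '1': D → D
read '0': D → C
read '1': C → E
read '0': E → D
read '0': D → C
read '0': C → C
End state C is accepting.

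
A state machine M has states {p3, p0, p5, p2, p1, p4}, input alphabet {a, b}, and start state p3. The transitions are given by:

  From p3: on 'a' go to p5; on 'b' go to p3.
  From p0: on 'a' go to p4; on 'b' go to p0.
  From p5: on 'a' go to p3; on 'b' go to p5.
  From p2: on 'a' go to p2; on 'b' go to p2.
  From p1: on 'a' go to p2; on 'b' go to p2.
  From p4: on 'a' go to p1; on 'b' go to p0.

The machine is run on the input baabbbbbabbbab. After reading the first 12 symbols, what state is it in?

p5

Trace: p3 -b-> p3 -a-> p5 -a-> p3 -b-> p3 -b-> p3 -b-> p3 -b-> p3 -b-> p3 -a-> p5 -b-> p5 -b-> p5 -b-> p5
After 12 symbols: p5.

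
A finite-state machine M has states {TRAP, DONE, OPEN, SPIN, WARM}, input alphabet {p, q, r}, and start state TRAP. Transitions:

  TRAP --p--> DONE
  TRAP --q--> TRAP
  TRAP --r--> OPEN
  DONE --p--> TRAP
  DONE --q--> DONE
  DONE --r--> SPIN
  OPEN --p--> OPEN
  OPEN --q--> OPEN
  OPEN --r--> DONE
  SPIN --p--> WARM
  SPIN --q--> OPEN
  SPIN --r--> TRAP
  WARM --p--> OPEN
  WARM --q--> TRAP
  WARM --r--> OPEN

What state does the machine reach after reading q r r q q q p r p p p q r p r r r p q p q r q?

TRAP → TRAP → OPEN → DONE → DONE → DONE → DONE → TRAP → OPEN → OPEN → OPEN → OPEN → OPEN → DONE → TRAP → OPEN → DONE → SPIN → WARM → TRAP → DONE → DONE → SPIN → OPEN

OPEN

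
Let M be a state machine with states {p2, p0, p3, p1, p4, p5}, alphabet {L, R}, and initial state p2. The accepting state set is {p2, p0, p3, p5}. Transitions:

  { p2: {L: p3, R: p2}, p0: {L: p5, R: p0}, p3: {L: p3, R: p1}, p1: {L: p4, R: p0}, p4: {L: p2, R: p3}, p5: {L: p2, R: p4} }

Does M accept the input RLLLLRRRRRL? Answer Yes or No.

start at p2
read 'R': p2 → p2
read 'L': p2 → p3
read 'L': p3 → p3
read 'L': p3 → p3
read 'L': p3 → p3
read 'R': p3 → p1
read 'R': p1 → p0
read 'R': p0 → p0
read 'R': p0 → p0
read 'R': p0 → p0
read 'L': p0 → p5
End state p5 is accepting.

Yes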